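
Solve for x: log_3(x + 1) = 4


Convert to exponential form: x + 1 = 3^4 = 81
x = 81 - 1 = 80
Check: log_3(80 + 1) = log_3(81) = log_3(81) = 4 ✓

x = 80


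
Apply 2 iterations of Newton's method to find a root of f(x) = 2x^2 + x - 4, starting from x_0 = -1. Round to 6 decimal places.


Newton's method: x_(n+1) = x_n - f(x_n)/f'(x_n)
f(x) = 2x^2 + x - 4
f'(x) = 4x + 1

Iteration 1:
  f(-1.000000) = -3.000000
  f'(-1.000000) = -3.000000
  x_1 = -1.000000 - (-3.000000)/(-3.000000) = -2.000000

Iteration 2:
  f(-2.000000) = 2.000000
  f'(-2.000000) = -7.000000
  x_2 = -2.000000 - (2.000000)/(-7.000000) = -1.714286

x_2 = -1.714286


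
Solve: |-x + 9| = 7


An absolute value equation |expr| = 7 gives two cases:
Case 1: -x + 9 = 7
  -x = -2, so x = 2
Case 2: -x + 9 = -7
  -x = -16, so x = 16

x = 2, x = 16


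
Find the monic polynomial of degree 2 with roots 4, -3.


A monic polynomial with roots 4, -3 is:
p(x) = (x - 4)(x + 3)
After multiplying by (x - 4): x - 4
After multiplying by (x + 3): x^2 - x - 12

x^2 - x - 12


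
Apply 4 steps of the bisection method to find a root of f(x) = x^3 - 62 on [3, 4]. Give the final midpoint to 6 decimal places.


f(x) = x^3 - 62
f(3) = -35 < 0
f(4) = 2 > 0

Step 1: midpoint = (3.000000 + 4.000000)/2 = 3.500000
  f(3.500000) = -19.125000
  f(mid) < 0, so root is in [3.500000, 4.000000]

Step 2: midpoint = (3.500000 + 4.000000)/2 = 3.750000
  f(3.750000) = -9.265625
  f(mid) < 0, so root is in [3.750000, 4.000000]

Step 3: midpoint = (3.750000 + 4.000000)/2 = 3.875000
  f(3.875000) = -3.814453
  f(mid) < 0, so root is in [3.875000, 4.000000]

Step 4: midpoint = (3.875000 + 4.000000)/2 = 3.937500
  f(3.937500) = -0.953369
  f(mid) < 0, so root is in [3.937500, 4.000000]

midpoint = 3.937500


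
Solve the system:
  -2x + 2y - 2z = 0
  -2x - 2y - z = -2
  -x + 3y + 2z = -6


Using Cramer's rule. Expand each determinant along the first row.
D  = (-2)*[(-2)*2 - (-1)*3] - 2*[(-2)*2 - (-1)*(-1)] + (-2)*[(-2)*3 - (-2)*(-1)]
  = (-2)*(-1) - 2*(-5) + (-2)*(-8) = 28
Dx = 0*[(-2)*2 - (-1)*3] - 2*[(-2)*2 - (-1)*(-6)] + (-2)*[(-2)*3 - (-2)*(-6)]
  = 0*(-1) - 2*(-10) + (-2)*(-18) = 56
Dy = (-2)*[(-2)*2 - (-1)*(-6)] - 0*[(-2)*2 - (-1)*(-1)] + (-2)*[(-2)*(-6) - (-2)*(-1)]
  = (-2)*(-10) - 0*(-5) + (-2)*(10) = 0
Dz = (-2)*[(-2)*(-6) - (-2)*3] - 2*[(-2)*(-6) - (-2)*(-1)] + 0*[(-2)*3 - (-2)*(-1)]
  = (-2)*(18) - 2*(10) + 0*(-8) = -56
x = Dx/D = 56/28 = 2, y = Dy/D = 0/28 = 0, z = Dz/D = -56/28 = -2
Check eq1: (-2)(2) + (2)(0) + (-2)(-2) = 0 = 0 ✓
Check eq2: (-2)(2) + (-2)(0) + (-1)(-2) = -2 = -2 ✓
Check eq3: (-1)(2) + (3)(0) + (2)(-2) = -6 = -6 ✓

x = 2, y = 0, z = -2


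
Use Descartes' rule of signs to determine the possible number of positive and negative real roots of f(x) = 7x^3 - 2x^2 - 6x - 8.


Descartes' rule of signs:

For positive roots, count sign changes in f(x) = 7x^3 - 2x^2 - 6x - 8:
Signs of coefficients: +, -, -, -
Number of sign changes: 1
Possible positive real roots: 1

For negative roots, examine f(-x) = -7x^3 - 2x^2 + 6x - 8:
Signs of coefficients: -, -, +, -
Number of sign changes: 2
Possible negative real roots: 2, 0

Positive roots: 1; Negative roots: 2 or 0


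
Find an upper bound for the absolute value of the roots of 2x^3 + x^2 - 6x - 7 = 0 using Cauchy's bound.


Cauchy's bound: all roots r satisfy |r| <= 1 + max(|a_i/a_n|) for i = 0,...,n-1
where a_n is the leading coefficient.

Coefficients: [2, 1, -6, -7]
Leading coefficient a_n = 2
Ratios |a_i/a_n|: 1/2, 3, 7/2
Maximum ratio: 7/2
Cauchy's bound: |r| <= 1 + 7/2 = 9/2

Upper bound = 9/2


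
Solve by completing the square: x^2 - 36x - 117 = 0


Start: x^2 - 36x - 117 = 0
Move constant: x^2 - 36x = 117
Half of -36 is -18, squared is 324
Add 324 to both sides: x^2 - 36x + 324 = 441
(x - 18)^2 = 441
x - 18 = ±21
x = 18 + 21 = 39 or x = 18 - 21 = -3

x = -3, x = 39


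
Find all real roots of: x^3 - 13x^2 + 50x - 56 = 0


Let p(x) = x^3 - 13x^2 + 50x - 56. By the rational root theorem (leading coefficient 1), any rational root is an integer divisor of 56: try ±1, ±2, ... in turn.
Test x = 1: value = -18 ≠ 0.
Test x = -1: value = -120 ≠ 0.
Test x = 2: value = 0 ✓, so (x - 2) is a factor.
Synthetic division by (x - 2): bring down 1; 1(2) - 13 = -11; (-11)(2) + 50 = 28; 28(2) - 56 = 0 → quotient x^2 - 11x + 28, remainder 0.
Solve the quadratic x^2 - 11x + 28 = 0: discriminant = (-11)^2 - 4(1)(28) = 121 - 112 = 9.
sqrt(9) = 3, so x = (11 ± 3)/2: x = 7 or x = 4.

x = 2, x = 4, x = 7


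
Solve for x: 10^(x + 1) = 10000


Express both sides with the same base.
10000 = 10^4
Since the bases match, equate exponents: x + 1 = 4
So x = 4 - (1) = 3

x = 3


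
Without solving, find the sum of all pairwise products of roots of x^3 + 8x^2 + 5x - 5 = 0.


By Vieta's formulas for x^3 + bx^2 + cx + d = 0:
  r1 + r2 + r3 = -b/a = -8
  r1*r2 + r1*r3 + r2*r3 = c/a = 5
  r1*r2*r3 = -d/a = 5


Sum of pairwise products = 5


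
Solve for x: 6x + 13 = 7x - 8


Starting with: 6x + 13 = 7x - 8
Move all x terms to left: (6 - 7)x = -8 - 13
Simplify: -x = -21
Divide both sides by -1: x = 21

x = 21


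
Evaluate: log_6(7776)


We need the exponent such that 6^? = 7776
6^5 = 7776
Therefore log_6(7776) = 5

5


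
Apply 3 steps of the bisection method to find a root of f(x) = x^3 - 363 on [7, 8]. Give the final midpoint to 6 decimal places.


f(x) = x^3 - 363
f(7) = -20 < 0
f(8) = 149 > 0

Step 1: midpoint = (7.000000 + 8.000000)/2 = 7.500000
  f(7.500000) = 58.875000
  f(mid) > 0, so root is in [7.000000, 7.500000]

Step 2: midpoint = (7.000000 + 7.500000)/2 = 7.250000
  f(7.250000) = 18.078125
  f(mid) > 0, so root is in [7.000000, 7.250000]

Step 3: midpoint = (7.000000 + 7.250000)/2 = 7.125000
  f(7.125000) = -1.294922
  f(mid) < 0, so root is in [7.125000, 7.250000]

midpoint = 7.125000


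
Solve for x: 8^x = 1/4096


Express both sides with the same base.
1/4096 = 8^(-4)
Since the bases match: x = -4

x = -4


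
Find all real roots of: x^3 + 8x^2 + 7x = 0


The constant term is 0, so x = 0 is a root. Factor out x:
  x(x^2 + 8x + 7) = 0
Solve the quadratic x^2 + 8x + 7 = 0: discriminant = 8^2 - 4(1)(7) = 64 - 28 = 36.
sqrt(36) = 6, so x = (-8 ± 6)/2: x = -1 or x = -7.

x = -7, x = -1, x = 0


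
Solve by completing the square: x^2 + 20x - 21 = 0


Start: x^2 + 20x - 21 = 0
Move constant: x^2 + 20x = 21
Half of 20 is 10, squared is 100
Add 100 to both sides: x^2 + 20x + 100 = 121
(x + 10)^2 = 121
x + 10 = ±11
x = -10 + 11 = 1 or x = -10 - 11 = -21

x = -21, x = 1


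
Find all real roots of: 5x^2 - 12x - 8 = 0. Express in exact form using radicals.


Using the quadratic formula: x = (-b ± sqrt(b^2 - 4ac)) / (2a)
Here a = 5, b = -12, c = -8
Discriminant = b^2 - 4ac = (-12)^2 - 4(5)(-8) = 144 + 160 = 304
Since discriminant = 304 > 0, there are two real roots.
x = (12 ± 4*sqrt(19)) / 10
Simplifying: x = (6 ± 2*sqrt(19)) / 5
Numerically: x ≈ 2.9436 or x ≈ -0.5436

x = (6 + 2*sqrt(19)) / 5 or x = (6 - 2*sqrt(19)) / 5


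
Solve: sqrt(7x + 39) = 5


Square both sides: 7x + 39 = 5^2 = 25
7x = 25 - 39 = -14
x = -2
Check: sqrt(7*(-2) + 39) = sqrt(25) = 5 ✓

x = -2


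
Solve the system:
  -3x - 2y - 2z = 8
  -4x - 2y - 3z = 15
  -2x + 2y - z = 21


Using Cramer's rule. Expand each determinant along the first row.
D  = (-3)*[(-2)*(-1) - (-3)*2] - (-2)*[(-4)*(-1) - (-3)*(-2)] + (-2)*[(-4)*2 - (-2)*(-2)]
  = (-3)*(8) - (-2)*(-2) + (-2)*(-12) = -4
Dx = 8*[(-2)*(-1) - (-3)*2] - (-2)*[15*(-1) - (-3)*21] + (-2)*[15*2 - (-2)*21]
  = 8*(8) - (-2)*(48) + (-2)*(72) = 16
Dy = (-3)*[15*(-1) - (-3)*21] - 8*[(-4)*(-1) - (-3)*(-2)] + (-2)*[(-4)*21 - 15*(-2)]
  = (-3)*(48) - 8*(-2) + (-2)*(-54) = -20
Dz = (-3)*[(-2)*21 - 15*2] - (-2)*[(-4)*21 - 15*(-2)] + 8*[(-4)*2 - (-2)*(-2)]
  = (-3)*(-72) - (-2)*(-54) + 8*(-12) = 12
x = Dx/D = 16/-4 = -4, y = Dy/D = -20/-4 = 5, z = Dz/D = 12/-4 = -3
Check eq1: (-3)(-4) + (-2)(5) + (-2)(-3) = 8 = 8 ✓
Check eq2: (-4)(-4) + (-2)(5) + (-3)(-3) = 15 = 15 ✓
Check eq3: (-2)(-4) + (2)(5) + (-1)(-3) = 21 = 21 ✓

x = -4, y = 5, z = -3


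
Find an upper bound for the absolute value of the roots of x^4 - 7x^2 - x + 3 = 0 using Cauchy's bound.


Cauchy's bound: all roots r satisfy |r| <= 1 + max(|a_i/a_n|) for i = 0,...,n-1
where a_n is the leading coefficient.

Coefficients: [1, 0, -7, -1, 3]
Leading coefficient a_n = 1
Ratios |a_i/a_n|: 0, 7, 1, 3
Maximum ratio: 7
Cauchy's bound: |r| <= 1 + 7 = 8

Upper bound = 8


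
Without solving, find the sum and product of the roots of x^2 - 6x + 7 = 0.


By Vieta's formulas for ax^2 + bx + c = 0:
  Sum of roots = -b/a
  Product of roots = c/a

Here a = 1, b = -6, c = 7
Sum = -(-6)/1 = 6
Product = 7/1 = 7

Sum = 6, Product = 7


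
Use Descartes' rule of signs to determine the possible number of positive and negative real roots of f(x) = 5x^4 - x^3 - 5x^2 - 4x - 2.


Descartes' rule of signs:

For positive roots, count sign changes in f(x) = 5x^4 - x^3 - 5x^2 - 4x - 2:
Signs of coefficients: +, -, -, -, -
Number of sign changes: 1
Possible positive real roots: 1

For negative roots, examine f(-x) = 5x^4 + x^3 - 5x^2 + 4x - 2:
Signs of coefficients: +, +, -, +, -
Number of sign changes: 3
Possible negative real roots: 3, 1

Positive roots: 1; Negative roots: 3 or 1


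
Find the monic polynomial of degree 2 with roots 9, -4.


A monic polynomial with roots 9, -4 is:
p(x) = (x - 9)(x + 4)
After multiplying by (x - 9): x - 9
After multiplying by (x + 4): x^2 - 5x - 36

x^2 - 5x - 36


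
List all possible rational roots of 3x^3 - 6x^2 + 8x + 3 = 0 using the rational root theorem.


Rational root theorem: possible roots are ±p/q where:
  p divides the constant term (3): p ∈ {1, 3}
  q divides the leading coefficient (3): q ∈ {1, 3}

All possible rational roots: -3, -1, -1/3, 1/3, 1, 3

-3, -1, -1/3, 1/3, 1, 3


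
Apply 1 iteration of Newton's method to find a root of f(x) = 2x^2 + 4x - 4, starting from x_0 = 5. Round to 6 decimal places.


Newton's method: x_(n+1) = x_n - f(x_n)/f'(x_n)
f(x) = 2x^2 + 4x - 4
f'(x) = 4x + 4

Iteration 1:
  f(5.000000) = 66.000000
  f'(5.000000) = 24.000000
  x_1 = 5.000000 - (66.000000)/(24.000000) = 2.250000

x_1 = 2.250000


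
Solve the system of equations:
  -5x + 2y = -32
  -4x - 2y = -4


Using Cramer's rule:
Determinant D = (-5)(-2) - (-4)(2) = 10 + 8 = 18
Dx = (-32)(-2) - (-4)(2) = 64 + 8 = 72
Dy = (-5)(-4) - (-4)(-32) = 20 - 128 = -108
x = Dx/D = 72/18 = 4
y = Dy/D = -108/18 = -6

x = 4, y = -6


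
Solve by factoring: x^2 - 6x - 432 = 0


We need two numbers that multiply to -432 and add to -6.
Those numbers are 18 and -24 (since 18 * (-24) = -432 and 18 + (-24) = -6).
So x^2 - 6x - 432 = (x + 18)(x - 24) = 0
Setting each factor to zero: x = -18 or x = 24

x = -18, x = 24


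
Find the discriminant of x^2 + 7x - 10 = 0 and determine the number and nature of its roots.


For ax^2 + bx + c = 0, discriminant D = b^2 - 4ac
Here a = 1, b = 7, c = -10
D = (7)^2 - 4(1)(-10) = 49 + 40 = 89

D = 89 > 0 but not a perfect square
The equation has 2 distinct real irrational roots.

Discriminant = 89, 2 distinct real irrational roots


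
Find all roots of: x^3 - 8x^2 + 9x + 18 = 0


Let p(x) = x^3 - 8x^2 + 9x + 18. By the rational root theorem (leading coefficient 1), any rational root is an integer divisor of 18: try ±1, ±2, ... in turn.
Test x = 1: value = 20 ≠ 0.
Test x = -1: value = 0 ✓, so (x + 1) is a factor.
Synthetic division by (x + 1): bring down 1; 1(-1) - 8 = -9; (-9)(-1) + 9 = 18; 18(-1) + 18 = 0 → quotient x^2 - 9x + 18, remainder 0.
Solve the quadratic x^2 - 9x + 18 = 0: discriminant = (-9)^2 - 4(1)(18) = 81 - 72 = 9.
sqrt(9) = 3, so x = (9 ± 3)/2: x = 6 or x = 3.
Collecting all roots found:

x = -1, x = 3, x = 6


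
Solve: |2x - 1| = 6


An absolute value equation |expr| = 6 gives two cases:
Case 1: 2x - 1 = 6
  2x = 7, so x = 7/2
Case 2: 2x - 1 = -6
  2x = -5, so x = -5/2

x = -5/2, x = 7/2


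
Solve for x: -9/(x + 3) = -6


Multiply both sides by (x + 3): -9 = -6(x + 3)
Distribute: -9 = -6x - 18
-6x = -9 + 18 = 9
x = -3/2

x = -3/2


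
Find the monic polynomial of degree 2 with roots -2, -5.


A monic polynomial with roots -2, -5 is:
p(x) = (x + 2)(x + 5)
After multiplying by (x + 2): x + 2
After multiplying by (x + 5): x^2 + 7x + 10

x^2 + 7x + 10


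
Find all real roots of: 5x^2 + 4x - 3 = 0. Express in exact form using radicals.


Using the quadratic formula: x = (-b ± sqrt(b^2 - 4ac)) / (2a)
Here a = 5, b = 4, c = -3
Discriminant = b^2 - 4ac = 4^2 - 4(5)(-3) = 16 + 60 = 76
Since discriminant = 76 > 0, there are two real roots.
x = (-4 ± 2*sqrt(19)) / 10
Simplifying: x = (-2 ± sqrt(19)) / 5
Numerically: x ≈ 0.4718 or x ≈ -1.2718

x = (-2 + sqrt(19)) / 5 or x = (-2 - sqrt(19)) / 5


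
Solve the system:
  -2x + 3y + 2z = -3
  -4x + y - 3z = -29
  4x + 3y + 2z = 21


Using Cramer's rule. Expand each determinant along the first row.
D  = (-2)*[1*2 - (-3)*3] - 3*[(-4)*2 - (-3)*4] + 2*[(-4)*3 - 1*4]
  = (-2)*(11) - 3*(4) + 2*(-16) = -66
Dx = (-3)*[1*2 - (-3)*3] - 3*[(-29)*2 - (-3)*21] + 2*[(-29)*3 - 1*21]
  = (-3)*(11) - 3*(5) + 2*(-108) = -264
Dy = (-2)*[(-29)*2 - (-3)*21] - (-3)*[(-4)*2 - (-3)*4] + 2*[(-4)*21 - (-29)*4]
  = (-2)*(5) - (-3)*(4) + 2*(32) = 66
Dz = (-2)*[1*21 - (-29)*3] - 3*[(-4)*21 - (-29)*4] + (-3)*[(-4)*3 - 1*4]
  = (-2)*(108) - 3*(32) + (-3)*(-16) = -264
x = Dx/D = -264/-66 = 4, y = Dy/D = 66/-66 = -1, z = Dz/D = -264/-66 = 4
Check eq1: (-2)(4) + (3)(-1) + (2)(4) = -3 = -3 ✓
Check eq2: (-4)(4) + (1)(-1) + (-3)(4) = -29 = -29 ✓
Check eq3: (4)(4) + (3)(-1) + (2)(4) = 21 = 21 ✓

x = 4, y = -1, z = 4


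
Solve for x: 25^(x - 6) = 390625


Express both sides with the same base.
390625 = 25^4
Since the bases match, equate exponents: x - 6 = 4
So x = 4 - (-6) = 10

x = 10


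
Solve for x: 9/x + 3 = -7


Subtract 3 from both sides: 9/x = -10
Multiply both sides by x: 9 = -10 * x
Divide by -10: x = -9/10

x = -9/10


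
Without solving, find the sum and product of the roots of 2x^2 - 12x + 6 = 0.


By Vieta's formulas for ax^2 + bx + c = 0:
  Sum of roots = -b/a
  Product of roots = c/a

Here a = 2, b = -12, c = 6
Sum = -(-12)/2 = 6
Product = 6/2 = 3

Sum = 6, Product = 3


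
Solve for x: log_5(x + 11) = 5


Convert to exponential form: x + 11 = 5^5 = 3125
x = 3125 - 11 = 3114
Check: log_5(3114 + 11) = log_5(3125) = log_5(3125) = 5 ✓

x = 3114


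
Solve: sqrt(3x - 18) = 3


Square both sides: 3x - 18 = 3^2 = 9
3x = 9 + 18 = 27
x = 9
Check: sqrt(3*9 - 18) = sqrt(9) = 3 ✓

x = 9


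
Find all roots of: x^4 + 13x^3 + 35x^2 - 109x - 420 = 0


Let p(x) = x^4 + 13x^3 + 35x^2 - 109x - 420. By the rational root theorem (leading coefficient 1), any rational root is an integer divisor of 420: try ±1, ±2, ... in turn.
Test x = 1: value = -480 ≠ 0.
Test x = -1: value = -288 ≠ 0.
Test x = 2: value = -378 ≠ 0.
Test x = -2: value = -150 ≠ 0.
Test x = 3: value = 0 ✓, so (x - 3) is a factor.
Synthetic division by (x - 3): bring down 1; 1(3) + 13 = 16; 16(3) + 35 = 83; 83(3) - 109 = 140; 140(3) - 420 = 0 → quotient x^3 + 16x^2 + 83x + 140, remainder 0.
Continue with the quotient x^3 + 16x^2 + 83x + 140 (candidates must divide 140).
Test x = 4: value = 792 ≠ 0.
Test x = -4: value = 0 ✓, so (x + 4) is a factor.
Synthetic division by (x + 4): bring down 1; 1(-4) + 16 = 12; 12(-4) + 83 = 35; 35(-4) + 140 = 0 → quotient x^2 + 12x + 35, remainder 0.
Solve the quadratic x^2 + 12x + 35 = 0: discriminant = 12^2 - 4(1)(35) = 144 - 140 = 4.
sqrt(4) = 2, so x = (-12 ± 2)/2: x = -5 or x = -7.
Collecting all roots found:

x = -7, x = -5, x = -4, x = 3


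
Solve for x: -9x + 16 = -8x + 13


Starting with: -9x + 16 = -8x + 13
Move all x terms to left: (-9 + 8)x = 13 - 16
Simplify: -x = -3
Divide both sides by -1: x = 3

x = 3


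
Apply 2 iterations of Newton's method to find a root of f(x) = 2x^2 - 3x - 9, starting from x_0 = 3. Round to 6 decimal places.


Newton's method: x_(n+1) = x_n - f(x_n)/f'(x_n)
f(x) = 2x^2 - 3x - 9
f'(x) = 4x - 3

Iteration 1:
  f(3.000000) = 0.000000
  f'(3.000000) = 9.000000
  x_1 = 3.000000 - (0.000000)/(9.000000) = 3.000000

Iteration 2:
  f(3.000000) = 0.000000
  f'(3.000000) = 9.000000
  x_2 = 3.000000 - (0.000000)/(9.000000) = 3.000000

x_2 = 3.000000


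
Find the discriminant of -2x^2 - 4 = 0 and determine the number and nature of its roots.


For ax^2 + bx + c = 0, discriminant D = b^2 - 4ac
Here a = -2, b = 0, c = -4
D = (0)^2 - 4(-2)(-4) = 0 - 32 = -32

D = -32 < 0
The equation has no real roots (2 complex conjugate roots).

Discriminant = -32, no real roots (2 complex conjugate roots)


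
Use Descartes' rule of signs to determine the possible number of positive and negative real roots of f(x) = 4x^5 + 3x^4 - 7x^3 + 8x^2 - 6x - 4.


Descartes' rule of signs:

For positive roots, count sign changes in f(x) = 4x^5 + 3x^4 - 7x^3 + 8x^2 - 6x - 4:
Signs of coefficients: +, +, -, +, -, -
Number of sign changes: 3
Possible positive real roots: 3, 1

For negative roots, examine f(-x) = -4x^5 + 3x^4 + 7x^3 + 8x^2 + 6x - 4:
Signs of coefficients: -, +, +, +, +, -
Number of sign changes: 2
Possible negative real roots: 2, 0

Positive roots: 3 or 1; Negative roots: 2 or 0


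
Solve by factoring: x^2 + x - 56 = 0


We need two numbers that multiply to -56 and add to 1.
Those numbers are -7 and 8 (since (-7) * 8 = -56 and (-7) + 8 = 1).
So x^2 + x - 56 = (x - 7)(x + 8) = 0
Setting each factor to zero: x = 7 or x = -8

x = -8, x = 7


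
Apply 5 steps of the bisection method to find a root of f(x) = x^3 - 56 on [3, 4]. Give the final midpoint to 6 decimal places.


f(x) = x^3 - 56
f(3) = -29 < 0
f(4) = 8 > 0

Step 1: midpoint = (3.000000 + 4.000000)/2 = 3.500000
  f(3.500000) = -13.125000
  f(mid) < 0, so root is in [3.500000, 4.000000]

Step 2: midpoint = (3.500000 + 4.000000)/2 = 3.750000
  f(3.750000) = -3.265625
  f(mid) < 0, so root is in [3.750000, 4.000000]

Step 3: midpoint = (3.750000 + 4.000000)/2 = 3.875000
  f(3.875000) = 2.185547
  f(mid) > 0, so root is in [3.750000, 3.875000]

Step 4: midpoint = (3.750000 + 3.875000)/2 = 3.812500
  f(3.812500) = -0.584717
  f(mid) < 0, so root is in [3.812500, 3.875000]

Step 5: midpoint = (3.812500 + 3.875000)/2 = 3.843750
  f(3.843750) = 0.789154
  f(mid) > 0, so root is in [3.812500, 3.843750]

midpoint = 3.843750


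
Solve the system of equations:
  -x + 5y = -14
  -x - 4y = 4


Using Cramer's rule:
Determinant D = (-1)(-4) - (-1)(5) = 4 + 5 = 9
Dx = (-14)(-4) - (4)(5) = 56 - 20 = 36
Dy = (-1)(4) - (-1)(-14) = -4 - 14 = -18
x = Dx/D = 36/9 = 4
y = Dy/D = -18/9 = -2

x = 4, y = -2


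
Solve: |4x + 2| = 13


An absolute value equation |expr| = 13 gives two cases:
Case 1: 4x + 2 = 13
  4x = 11, so x = 11/4
Case 2: 4x + 2 = -13
  4x = -15, so x = -15/4

x = -15/4, x = 11/4


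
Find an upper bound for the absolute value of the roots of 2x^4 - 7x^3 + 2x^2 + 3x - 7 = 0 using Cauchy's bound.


Cauchy's bound: all roots r satisfy |r| <= 1 + max(|a_i/a_n|) for i = 0,...,n-1
where a_n is the leading coefficient.

Coefficients: [2, -7, 2, 3, -7]
Leading coefficient a_n = 2
Ratios |a_i/a_n|: 7/2, 1, 3/2, 7/2
Maximum ratio: 7/2
Cauchy's bound: |r| <= 1 + 7/2 = 9/2

Upper bound = 9/2


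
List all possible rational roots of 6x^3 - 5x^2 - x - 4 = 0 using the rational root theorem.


Rational root theorem: possible roots are ±p/q where:
  p divides the constant term (-4): p ∈ {1, 2, 4}
  q divides the leading coefficient (6): q ∈ {1, 2, 3, 6}

All possible rational roots: -4, -2, -4/3, -1, -2/3, -1/2, -1/3, -1/6, 1/6, 1/3, 1/2, 2/3, 1, 4/3, 2, 4

-4, -2, -4/3, -1, -2/3, -1/2, -1/3, -1/6, 1/6, 1/3, 1/2, 2/3, 1, 4/3, 2, 4


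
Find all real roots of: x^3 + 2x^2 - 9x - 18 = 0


Let p(x) = x^3 + 2x^2 - 9x - 18. By the rational root theorem (leading coefficient 1), any rational root is an integer divisor of 18: try ±1, ±2, ... in turn.
Test x = 1: value = -24 ≠ 0.
Test x = -1: value = -8 ≠ 0.
Test x = 2: value = -20 ≠ 0.
Test x = -2: value = 0 ✓, so (x + 2) is a factor.
Synthetic division by (x + 2): bring down 1; 1(-2) + 2 = 0; 0(-2) - 9 = -9; (-9)(-2) - 18 = 0 → quotient x^2 - 9, remainder 0.
Solve the quadratic x^2 - 9 = 0: discriminant = 0^2 - 4(1)(-9) = 0 + 36 = 36.
sqrt(36) = 6, so x = (0 ± 6)/2: x = 3 or x = -3.

x = -3, x = -2, x = 3


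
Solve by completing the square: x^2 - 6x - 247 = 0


Start: x^2 - 6x - 247 = 0
Move constant: x^2 - 6x = 247
Half of -6 is -3, squared is 9
Add 9 to both sides: x^2 - 6x + 9 = 256
(x - 3)^2 = 256
x - 3 = ±16
x = 3 + 16 = 19 or x = 3 - 16 = -13

x = -13, x = 19


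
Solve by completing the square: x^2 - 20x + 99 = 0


Start: x^2 - 20x + 99 = 0
Move constant: x^2 - 20x = -99
Half of -20 is -10, squared is 100
Add 100 to both sides: x^2 - 20x + 100 = 1
(x - 10)^2 = 1
x - 10 = ±1
x = 10 + 1 = 11 or x = 10 - 1 = 9

x = 9, x = 11


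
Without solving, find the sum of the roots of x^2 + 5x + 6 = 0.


By Vieta's formulas for ax^2 + bx + c = 0:
  Sum of roots = -b/a
  Product of roots = c/a

Here a = 1, b = 5, c = 6
Sum = -(5)/1 = -5
Product = 6/1 = 6

Sum = -5


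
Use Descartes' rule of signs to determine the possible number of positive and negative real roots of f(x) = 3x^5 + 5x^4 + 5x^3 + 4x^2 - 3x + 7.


Descartes' rule of signs:

For positive roots, count sign changes in f(x) = 3x^5 + 5x^4 + 5x^3 + 4x^2 - 3x + 7:
Signs of coefficients: +, +, +, +, -, +
Number of sign changes: 2
Possible positive real roots: 2, 0

For negative roots, examine f(-x) = -3x^5 + 5x^4 - 5x^3 + 4x^2 + 3x + 7:
Signs of coefficients: -, +, -, +, +, +
Number of sign changes: 3
Possible negative real roots: 3, 1

Positive roots: 2 or 0; Negative roots: 3 or 1


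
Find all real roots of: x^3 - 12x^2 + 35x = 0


The constant term is 0, so x = 0 is a root. Factor out x:
  x(x^2 - 12x + 35) = 0
Solve the quadratic x^2 - 12x + 35 = 0: discriminant = (-12)^2 - 4(1)(35) = 144 - 140 = 4.
sqrt(4) = 2, so x = (12 ± 2)/2: x = 7 or x = 5.

x = 0, x = 5, x = 7


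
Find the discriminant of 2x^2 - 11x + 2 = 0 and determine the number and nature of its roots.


For ax^2 + bx + c = 0, discriminant D = b^2 - 4ac
Here a = 2, b = -11, c = 2
D = (-11)^2 - 4(2)(2) = 121 - 16 = 105

D = 105 > 0 but not a perfect square
The equation has 2 distinct real irrational roots.

Discriminant = 105, 2 distinct real irrational roots


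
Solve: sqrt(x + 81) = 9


Square both sides: x + 81 = 9^2 = 81
x = 81 - 81 = 0
x = 0
Check: sqrt(1*0 + 81) = sqrt(81) = 9 ✓

x = 0


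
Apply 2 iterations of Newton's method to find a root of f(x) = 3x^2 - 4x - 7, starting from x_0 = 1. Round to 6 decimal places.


Newton's method: x_(n+1) = x_n - f(x_n)/f'(x_n)
f(x) = 3x^2 - 4x - 7
f'(x) = 6x - 4

Iteration 1:
  f(1.000000) = -8.000000
  f'(1.000000) = 2.000000
  x_1 = 1.000000 - (-8.000000)/(2.000000) = 5.000000

Iteration 2:
  f(5.000000) = 48.000000
  f'(5.000000) = 26.000000
  x_2 = 5.000000 - (48.000000)/(26.000000) = 3.153846

x_2 = 3.153846


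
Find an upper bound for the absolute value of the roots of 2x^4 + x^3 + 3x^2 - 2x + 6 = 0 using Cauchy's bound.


Cauchy's bound: all roots r satisfy |r| <= 1 + max(|a_i/a_n|) for i = 0,...,n-1
where a_n is the leading coefficient.

Coefficients: [2, 1, 3, -2, 6]
Leading coefficient a_n = 2
Ratios |a_i/a_n|: 1/2, 3/2, 1, 3
Maximum ratio: 3
Cauchy's bound: |r| <= 1 + 3 = 4

Upper bound = 4


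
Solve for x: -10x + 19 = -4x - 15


Starting with: -10x + 19 = -4x - 15
Move all x terms to left: (-10 + 4)x = -15 - 19
Simplify: -6x = -34
Divide both sides by -6: x = 17/3

x = 17/3


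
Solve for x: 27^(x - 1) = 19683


Express both sides with the same base.
19683 = 27^3
Since the bases match, equate exponents: x - 1 = 3
So x = 3 - (-1) = 4

x = 4


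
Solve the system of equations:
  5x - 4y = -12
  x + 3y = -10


Using Cramer's rule:
Determinant D = (5)(3) - (1)(-4) = 15 + 4 = 19
Dx = (-12)(3) - (-10)(-4) = -36 - 40 = -76
Dy = (5)(-10) - (1)(-12) = -50 + 12 = -38
x = Dx/D = -76/19 = -4
y = Dy/D = -38/19 = -2

x = -4, y = -2


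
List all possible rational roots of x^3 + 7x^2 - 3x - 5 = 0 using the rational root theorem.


Rational root theorem: possible roots are ±p/q where:
  p divides the constant term (-5): p ∈ {1, 5}
  q divides the leading coefficient (1): q ∈ {1}

All possible rational roots: -5, -1, 1, 5

-5, -1, 1, 5


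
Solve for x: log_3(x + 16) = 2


Convert to exponential form: x + 16 = 3^2 = 9
x = 9 - 16 = -7
Check: log_3(-7 + 16) = log_3(9) = log_3(9) = 2 ✓

x = -7


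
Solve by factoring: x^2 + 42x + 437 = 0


We need two numbers that multiply to 437 and add to 42.
Those numbers are 23 and 19 (since 23 * 19 = 437 and 23 + 19 = 42).
So x^2 + 42x + 437 = (x + 23)(x + 19) = 0
Setting each factor to zero: x = -23 or x = -19

x = -23, x = -19


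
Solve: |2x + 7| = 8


An absolute value equation |expr| = 8 gives two cases:
Case 1: 2x + 7 = 8
  2x = 1, so x = 1/2
Case 2: 2x + 7 = -8
  2x = -15, so x = -15/2

x = -15/2, x = 1/2


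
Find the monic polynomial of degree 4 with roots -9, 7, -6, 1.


A monic polynomial with roots -9, 7, -6, 1 is:
p(x) = (x + 9)(x - 7)(x + 6)(x - 1)
After multiplying by (x + 9): x + 9
After multiplying by (x - 7): x^2 + 2x - 63
After multiplying by (x + 6): x^3 + 8x^2 - 51x - 378
After multiplying by (x - 1): x^4 + 7x^3 - 59x^2 - 327x + 378

x^4 + 7x^3 - 59x^2 - 327x + 378


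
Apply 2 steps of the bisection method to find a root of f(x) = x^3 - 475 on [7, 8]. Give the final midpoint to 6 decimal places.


f(x) = x^3 - 475
f(7) = -132 < 0
f(8) = 37 > 0

Step 1: midpoint = (7.000000 + 8.000000)/2 = 7.500000
  f(7.500000) = -53.125000
  f(mid) < 0, so root is in [7.500000, 8.000000]

Step 2: midpoint = (7.500000 + 8.000000)/2 = 7.750000
  f(7.750000) = -9.515625
  f(mid) < 0, so root is in [7.750000, 8.000000]

midpoint = 7.750000


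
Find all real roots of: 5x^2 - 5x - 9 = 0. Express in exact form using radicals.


Using the quadratic formula: x = (-b ± sqrt(b^2 - 4ac)) / (2a)
Here a = 5, b = -5, c = -9
Discriminant = b^2 - 4ac = (-5)^2 - 4(5)(-9) = 25 + 180 = 205
Since discriminant = 205 > 0, there are two real roots.
x = (5 ± sqrt(205)) / 10
Numerically: x ≈ 1.9318 or x ≈ -0.9318

x = (5 + sqrt(205)) / 10 or x = (5 - sqrt(205)) / 10


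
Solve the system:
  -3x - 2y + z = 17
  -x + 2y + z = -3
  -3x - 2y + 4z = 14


Using Cramer's rule. Expand each determinant along the first row.
D  = (-3)*[2*4 - 1*(-2)] - (-2)*[(-1)*4 - 1*(-3)] + 1*[(-1)*(-2) - 2*(-3)]
  = (-3)*(10) - (-2)*(-1) + 1*(8) = -24
Dx = 17*[2*4 - 1*(-2)] - (-2)*[(-3)*4 - 1*14] + 1*[(-3)*(-2) - 2*14]
  = 17*(10) - (-2)*(-26) + 1*(-22) = 96
Dy = (-3)*[(-3)*4 - 1*14] - 17*[(-1)*4 - 1*(-3)] + 1*[(-1)*14 - (-3)*(-3)]
  = (-3)*(-26) - 17*(-1) + 1*(-23) = 72
Dz = (-3)*[2*14 - (-3)*(-2)] - (-2)*[(-1)*14 - (-3)*(-3)] + 17*[(-1)*(-2) - 2*(-3)]
  = (-3)*(22) - (-2)*(-23) + 17*(8) = 24
x = Dx/D = 96/-24 = -4, y = Dy/D = 72/-24 = -3, z = Dz/D = 24/-24 = -1
Check eq1: (-3)(-4) + (-2)(-3) + (1)(-1) = 17 = 17 ✓
Check eq2: (-1)(-4) + (2)(-3) + (1)(-1) = -3 = -3 ✓
Check eq3: (-3)(-4) + (-2)(-3) + (4)(-1) = 14 = 14 ✓

x = -4, y = -3, z = -1


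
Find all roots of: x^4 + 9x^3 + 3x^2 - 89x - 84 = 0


Let p(x) = x^4 + 9x^3 + 3x^2 - 89x - 84. By the rational root theorem (leading coefficient 1), any rational root is an integer divisor of 84: try ±1, ±2, ... in turn.
Test x = 1: value = -160 ≠ 0.
Test x = -1: value = 0 ✓, so (x + 1) is a factor.
Synthetic division by (x + 1): bring down 1; 1(-1) + 9 = 8; 8(-1) + 3 = -5; (-5)(-1) - 89 = -84; (-84)(-1) - 84 = 0 → quotient x^3 + 8x^2 - 5x - 84, remainder 0.
Continue with the quotient x^3 + 8x^2 - 5x - 84 (candidates must divide 84; re-test x = -1 first in case it repeats).
Test x = -1: value = -72 ≠ 0.
Test x = 2: value = -54 ≠ 0.
Test x = -2: value = -50 ≠ 0.
Test x = 3: value = 0 ✓, so (x - 3) is a factor.
Synthetic division by (x - 3): bring down 1; 1(3) + 8 = 11; 11(3) - 5 = 28; 28(3) - 84 = 0 → quotient x^2 + 11x + 28, remainder 0.
Solve the quadratic x^2 + 11x + 28 = 0: discriminant = 11^2 - 4(1)(28) = 121 - 112 = 9.
sqrt(9) = 3, so x = (-11 ± 3)/2: x = -4 or x = -7.
Collecting all roots found:

x = -7, x = -4, x = -1, x = 3


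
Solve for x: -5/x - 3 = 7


Subtract -3 from both sides: -5/x = 10
Multiply both sides by x: -5 = 10 * x
Divide by 10: x = -1/2

x = -1/2


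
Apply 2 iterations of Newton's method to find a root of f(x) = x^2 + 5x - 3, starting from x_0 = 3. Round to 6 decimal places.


Newton's method: x_(n+1) = x_n - f(x_n)/f'(x_n)
f(x) = x^2 + 5x - 3
f'(x) = 2x + 5

Iteration 1:
  f(3.000000) = 21.000000
  f'(3.000000) = 11.000000
  x_1 = 3.000000 - (21.000000)/(11.000000) = 1.090909

Iteration 2:
  f(1.090909) = 3.644628
  f'(1.090909) = 7.181818
  x_2 = 1.090909 - (3.644628)/(7.181818) = 0.583429

x_2 = 0.583429


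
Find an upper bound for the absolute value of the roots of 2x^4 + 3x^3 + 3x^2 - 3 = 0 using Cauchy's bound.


Cauchy's bound: all roots r satisfy |r| <= 1 + max(|a_i/a_n|) for i = 0,...,n-1
where a_n is the leading coefficient.

Coefficients: [2, 3, 3, 0, -3]
Leading coefficient a_n = 2
Ratios |a_i/a_n|: 3/2, 3/2, 0, 3/2
Maximum ratio: 3/2
Cauchy's bound: |r| <= 1 + 3/2 = 5/2

Upper bound = 5/2


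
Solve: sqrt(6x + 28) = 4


Square both sides: 6x + 28 = 4^2 = 16
6x = 16 - 28 = -12
x = -2
Check: sqrt(6*(-2) + 28) = sqrt(16) = 4 ✓

x = -2


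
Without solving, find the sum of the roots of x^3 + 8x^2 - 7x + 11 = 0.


By Vieta's formulas for x^3 + bx^2 + cx + d = 0:
  r1 + r2 + r3 = -b/a = -8
  r1*r2 + r1*r3 + r2*r3 = c/a = -7
  r1*r2*r3 = -d/a = -11


Sum = -8


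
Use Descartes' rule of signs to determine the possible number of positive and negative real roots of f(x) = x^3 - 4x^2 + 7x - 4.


Descartes' rule of signs:

For positive roots, count sign changes in f(x) = x^3 - 4x^2 + 7x - 4:
Signs of coefficients: +, -, +, -
Number of sign changes: 3
Possible positive real roots: 3, 1

For negative roots, examine f(-x) = -x^3 - 4x^2 - 7x - 4:
Signs of coefficients: -, -, -, -
Number of sign changes: 0
Possible negative real roots: 0

Positive roots: 3 or 1; Negative roots: 0


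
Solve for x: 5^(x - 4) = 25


Express both sides with the same base.
25 = 5^2
Since the bases match, equate exponents: x - 4 = 2
So x = 2 - (-4) = 6

x = 6


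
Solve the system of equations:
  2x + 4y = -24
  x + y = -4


Using Cramer's rule:
Determinant D = (2)(1) - (1)(4) = 2 - 4 = -2
Dx = (-24)(1) - (-4)(4) = -24 + 16 = -8
Dy = (2)(-4) - (1)(-24) = -8 + 24 = 16
x = Dx/D = -8/-2 = 4
y = Dy/D = 16/-2 = -8

x = 4, y = -8


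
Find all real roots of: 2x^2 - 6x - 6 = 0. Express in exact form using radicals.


Using the quadratic formula: x = (-b ± sqrt(b^2 - 4ac)) / (2a)
Here a = 2, b = -6, c = -6
Discriminant = b^2 - 4ac = (-6)^2 - 4(2)(-6) = 36 + 48 = 84
Since discriminant = 84 > 0, there are two real roots.
x = (6 ± 2*sqrt(21)) / 4
Simplifying: x = (3 ± sqrt(21)) / 2
Numerically: x ≈ 3.7913 or x ≈ -0.7913

x = (3 + sqrt(21)) / 2 or x = (3 - sqrt(21)) / 2


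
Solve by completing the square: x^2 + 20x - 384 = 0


Start: x^2 + 20x - 384 = 0
Move constant: x^2 + 20x = 384
Half of 20 is 10, squared is 100
Add 100 to both sides: x^2 + 20x + 100 = 484
(x + 10)^2 = 484
x + 10 = ±22
x = -10 + 22 = 12 or x = -10 - 22 = -32

x = -32, x = 12


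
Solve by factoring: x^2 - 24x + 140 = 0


We need two numbers that multiply to 140 and add to -24.
Those numbers are -14 and -10 (since (-14) * (-10) = 140 and (-14) + (-10) = -24).
So x^2 - 24x + 140 = (x - 14)(x - 10) = 0
Setting each factor to zero: x = 14 or x = 10

x = 10, x = 14


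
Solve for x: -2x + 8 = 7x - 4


Starting with: -2x + 8 = 7x - 4
Move all x terms to left: (-2 - 7)x = -4 - 8
Simplify: -9x = -12
Divide both sides by -9: x = 4/3

x = 4/3


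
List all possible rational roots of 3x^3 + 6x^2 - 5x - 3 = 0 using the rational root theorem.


Rational root theorem: possible roots are ±p/q where:
  p divides the constant term (-3): p ∈ {1, 3}
  q divides the leading coefficient (3): q ∈ {1, 3}

All possible rational roots: -3, -1, -1/3, 1/3, 1, 3

-3, -1, -1/3, 1/3, 1, 3


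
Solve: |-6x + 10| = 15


An absolute value equation |expr| = 15 gives two cases:
Case 1: -6x + 10 = 15
  -6x = 5, so x = -5/6
Case 2: -6x + 10 = -15
  -6x = -25, so x = 25/6

x = -5/6, x = 25/6


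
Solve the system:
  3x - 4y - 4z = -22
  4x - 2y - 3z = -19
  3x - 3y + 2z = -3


Using Cramer's rule. Expand each determinant along the first row.
D  = 3*[(-2)*2 - (-3)*(-3)] - (-4)*[4*2 - (-3)*3] + (-4)*[4*(-3) - (-2)*3]
  = 3*(-13) - (-4)*(17) + (-4)*(-6) = 53
Dx = (-22)*[(-2)*2 - (-3)*(-3)] - (-4)*[(-19)*2 - (-3)*(-3)] + (-4)*[(-19)*(-3) - (-2)*(-3)]
  = (-22)*(-13) - (-4)*(-47) + (-4)*(51) = -106
Dy = 3*[(-19)*2 - (-3)*(-3)] - (-22)*[4*2 - (-3)*3] + (-4)*[4*(-3) - (-19)*3]
  = 3*(-47) - (-22)*(17) + (-4)*(45) = 53
Dz = 3*[(-2)*(-3) - (-19)*(-3)] - (-4)*[4*(-3) - (-19)*3] + (-22)*[4*(-3) - (-2)*3]
  = 3*(-51) - (-4)*(45) + (-22)*(-6) = 159
x = Dx/D = -106/53 = -2, y = Dy/D = 53/53 = 1, z = Dz/D = 159/53 = 3
Check eq1: (3)(-2) + (-4)(1) + (-4)(3) = -22 = -22 ✓
Check eq2: (4)(-2) + (-2)(1) + (-3)(3) = -19 = -19 ✓
Check eq3: (3)(-2) + (-3)(1) + (2)(3) = -3 = -3 ✓

x = -2, y = 1, z = 3


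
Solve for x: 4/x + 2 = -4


Subtract 2 from both sides: 4/x = -6
Multiply both sides by x: 4 = -6 * x
Divide by -6: x = -2/3

x = -2/3


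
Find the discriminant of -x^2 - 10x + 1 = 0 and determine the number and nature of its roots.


For ax^2 + bx + c = 0, discriminant D = b^2 - 4ac
Here a = -1, b = -10, c = 1
D = (-10)^2 - 4(-1)(1) = 100 + 4 = 104

D = 104 > 0 but not a perfect square
The equation has 2 distinct real irrational roots.

Discriminant = 104, 2 distinct real irrational roots


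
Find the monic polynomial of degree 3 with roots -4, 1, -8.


A monic polynomial with roots -4, 1, -8 is:
p(x) = (x + 4)(x - 1)(x + 8)
After multiplying by (x + 4): x + 4
After multiplying by (x - 1): x^2 + 3x - 4
After multiplying by (x + 8): x^3 + 11x^2 + 20x - 32

x^3 + 11x^2 + 20x - 32


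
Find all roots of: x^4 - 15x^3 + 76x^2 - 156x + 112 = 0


Let p(x) = x^4 - 15x^3 + 76x^2 - 156x + 112. By the rational root theorem (leading coefficient 1), any rational root is an integer divisor of 112: try ±1, ±2, ... in turn.
Test x = 1: value = 18 ≠ 0.
Test x = -1: value = 360 ≠ 0.
Test x = 2: value = 0 ✓, so (x - 2) is a factor.
Synthetic division by (x - 2): bring down 1; 1(2) - 15 = -13; (-13)(2) + 76 = 50; 50(2) - 156 = -56; (-56)(2) + 112 = 0 → quotient x^3 - 13x^2 + 50x - 56, remainder 0.
Continue with the quotient x^3 - 13x^2 + 50x - 56 (candidates must divide 56; re-test x = 2 first in case it repeats).
Test x = 2: value = 0 ✓, so (x - 2) is a factor.
Synthetic division by (x - 2): bring down 1; 1(2) - 13 = -11; (-11)(2) + 50 = 28; 28(2) - 56 = 0 → quotient x^2 - 11x + 28, remainder 0.
Solve the quadratic x^2 - 11x + 28 = 0: discriminant = (-11)^2 - 4(1)(28) = 121 - 112 = 9.
sqrt(9) = 3, so x = (11 ± 3)/2: x = 7 or x = 4.
Collecting all roots found:

x = 2 (multiplicity 2), x = 4, x = 7


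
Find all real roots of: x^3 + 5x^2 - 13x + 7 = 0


Let p(x) = x^3 + 5x^2 - 13x + 7. By the rational root theorem (leading coefficient 1), any rational root is an integer divisor of 7: try ±1, ±2, ... in turn.
Test x = 1: value = 0 ✓, so (x - 1) is a factor.
Synthetic division by (x - 1): bring down 1; 1(1) + 5 = 6; 6(1) - 13 = -7; (-7)(1) + 7 = 0 → quotient x^2 + 6x - 7, remainder 0.
Solve the quadratic x^2 + 6x - 7 = 0: discriminant = 6^2 - 4(1)(-7) = 36 + 28 = 64.
sqrt(64) = 8, so x = (-6 ± 8)/2: x = 1 or x = -7.

x = -7, x = 1 (multiplicity 2)


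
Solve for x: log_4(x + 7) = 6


Convert to exponential form: x + 7 = 4^6 = 4096
x = 4096 - 7 = 4089
Check: log_4(4089 + 7) = log_4(4096) = log_4(4096) = 6 ✓

x = 4089


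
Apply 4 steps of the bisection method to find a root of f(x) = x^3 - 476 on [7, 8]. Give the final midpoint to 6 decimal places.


f(x) = x^3 - 476
f(7) = -133 < 0
f(8) = 36 > 0

Step 1: midpoint = (7.000000 + 8.000000)/2 = 7.500000
  f(7.500000) = -54.125000
  f(mid) < 0, so root is in [7.500000, 8.000000]

Step 2: midpoint = (7.500000 + 8.000000)/2 = 7.750000
  f(7.750000) = -10.515625
  f(mid) < 0, so root is in [7.750000, 8.000000]

Step 3: midpoint = (7.750000 + 8.000000)/2 = 7.875000
  f(7.875000) = 12.373047
  f(mid) > 0, so root is in [7.750000, 7.875000]

Step 4: midpoint = (7.750000 + 7.875000)/2 = 7.812500
  f(7.812500) = 0.837158
  f(mid) > 0, so root is in [7.750000, 7.812500]

midpoint = 7.812500


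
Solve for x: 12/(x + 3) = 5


Multiply both sides by (x + 3): 12 = 5(x + 3)
Distribute: 12 = 5x + 15
5x = 12 - 15 = -3
x = -3/5

x = -3/5


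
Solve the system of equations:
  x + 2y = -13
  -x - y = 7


Using Cramer's rule:
Determinant D = (1)(-1) - (-1)(2) = -1 + 2 = 1
Dx = (-13)(-1) - (7)(2) = 13 - 14 = -1
Dy = (1)(7) - (-1)(-13) = 7 - 13 = -6
x = Dx/D = -1/1 = -1
y = Dy/D = -6/1 = -6

x = -1, y = -6


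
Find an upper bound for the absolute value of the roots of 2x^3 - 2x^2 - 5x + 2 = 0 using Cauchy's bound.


Cauchy's bound: all roots r satisfy |r| <= 1 + max(|a_i/a_n|) for i = 0,...,n-1
where a_n is the leading coefficient.

Coefficients: [2, -2, -5, 2]
Leading coefficient a_n = 2
Ratios |a_i/a_n|: 1, 5/2, 1
Maximum ratio: 5/2
Cauchy's bound: |r| <= 1 + 5/2 = 7/2

Upper bound = 7/2


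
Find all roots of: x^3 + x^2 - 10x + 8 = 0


Let p(x) = x^3 + x^2 - 10x + 8. By the rational root theorem (leading coefficient 1), any rational root is an integer divisor of 8: try ±1, ±2, ... in turn.
Test x = 1: value = 0 ✓, so (x - 1) is a factor.
Synthetic division by (x - 1): bring down 1; 1(1) + 1 = 2; 2(1) - 10 = -8; (-8)(1) + 8 = 0 → quotient x^2 + 2x - 8, remainder 0.
Solve the quadratic x^2 + 2x - 8 = 0: discriminant = 2^2 - 4(1)(-8) = 4 + 32 = 36.
sqrt(36) = 6, so x = (-2 ± 6)/2: x = 2 or x = -4.
Collecting all roots found:

x = -4, x = 1, x = 2


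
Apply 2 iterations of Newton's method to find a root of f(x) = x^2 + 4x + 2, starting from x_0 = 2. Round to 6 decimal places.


Newton's method: x_(n+1) = x_n - f(x_n)/f'(x_n)
f(x) = x^2 + 4x + 2
f'(x) = 2x + 4

Iteration 1:
  f(2.000000) = 14.000000
  f'(2.000000) = 8.000000
  x_1 = 2.000000 - (14.000000)/(8.000000) = 0.250000

Iteration 2:
  f(0.250000) = 3.062500
  f'(0.250000) = 4.500000
  x_2 = 0.250000 - (3.062500)/(4.500000) = -0.430556

x_2 = -0.430556


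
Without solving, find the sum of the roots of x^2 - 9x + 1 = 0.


By Vieta's formulas for ax^2 + bx + c = 0:
  Sum of roots = -b/a
  Product of roots = c/a

Here a = 1, b = -9, c = 1
Sum = -(-9)/1 = 9
Product = 1/1 = 1

Sum = 9


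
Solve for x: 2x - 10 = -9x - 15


Starting with: 2x - 10 = -9x - 15
Move all x terms to left: (2 + 9)x = -15 + 10
Simplify: 11x = -5
Divide both sides by 11: x = -5/11

x = -5/11


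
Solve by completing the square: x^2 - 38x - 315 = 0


Start: x^2 - 38x - 315 = 0
Move constant: x^2 - 38x = 315
Half of -38 is -19, squared is 361
Add 361 to both sides: x^2 - 38x + 361 = 676
(x - 19)^2 = 676
x - 19 = ±26
x = 19 + 26 = 45 or x = 19 - 26 = -7

x = -7, x = 45


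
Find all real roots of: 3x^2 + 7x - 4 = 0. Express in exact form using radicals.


Using the quadratic formula: x = (-b ± sqrt(b^2 - 4ac)) / (2a)
Here a = 3, b = 7, c = -4
Discriminant = b^2 - 4ac = 7^2 - 4(3)(-4) = 49 + 48 = 97
Since discriminant = 97 > 0, there are two real roots.
x = (-7 ± sqrt(97)) / 6
Numerically: x ≈ 0.4748 or x ≈ -2.8081

x = (-7 + sqrt(97)) / 6 or x = (-7 - sqrt(97)) / 6


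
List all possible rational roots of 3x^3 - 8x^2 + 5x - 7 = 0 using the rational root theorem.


Rational root theorem: possible roots are ±p/q where:
  p divides the constant term (-7): p ∈ {1, 7}
  q divides the leading coefficient (3): q ∈ {1, 3}

All possible rational roots: -7, -7/3, -1, -1/3, 1/3, 1, 7/3, 7

-7, -7/3, -1, -1/3, 1/3, 1, 7/3, 7


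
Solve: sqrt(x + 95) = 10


Square both sides: x + 95 = 10^2 = 100
x = 100 - 95 = 5
x = 5
Check: sqrt(1*5 + 95) = sqrt(100) = 10 ✓

x = 5
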